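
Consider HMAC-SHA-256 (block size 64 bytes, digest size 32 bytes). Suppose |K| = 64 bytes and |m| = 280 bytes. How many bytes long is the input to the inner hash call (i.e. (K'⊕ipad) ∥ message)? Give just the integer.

Key is 64 ≤ 64 bytes, zero-padded: |K'| = 64.
Inner input = (K'⊕ipad) ∥ m → 64 + 280 = 344 bytes.

344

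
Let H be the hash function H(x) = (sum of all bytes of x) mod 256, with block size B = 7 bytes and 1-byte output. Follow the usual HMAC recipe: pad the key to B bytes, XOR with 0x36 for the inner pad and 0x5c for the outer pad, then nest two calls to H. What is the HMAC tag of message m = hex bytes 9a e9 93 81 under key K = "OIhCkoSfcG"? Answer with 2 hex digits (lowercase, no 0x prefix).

95

Key "OIhCkoSfcG" = 4f 49 68 43 6b 6f 53 66 63 47 is 10 bytes > B = 7, so hash it first: H(key) = 80, then zero-pad to 7 bytes: K' = 80 00 00 00 00 00 00.
K' ⊕ ipad = b6 36 36 36 36 36 36.  K' ⊕ opad = dc 5c 5c 5c 5c 5c 5c.
Inner input = (K'⊕ipad) ∥ m = b6 36 36 36 36 36 36 ∥ 9a e9 93 81.
Inner hash: sum = 182+54+54+54+54+54+54+154+233+147+129 = 1169; mod 256 = 145 → 91.
Outer input = (K'⊕opad) ∥ inner = dc 5c 5c 5c 5c 5c 5c ∥ 91.
Outer hash (tag): sum = 220+92+92+92+92+92+92+145 = 917; mod 256 = 149 → 95.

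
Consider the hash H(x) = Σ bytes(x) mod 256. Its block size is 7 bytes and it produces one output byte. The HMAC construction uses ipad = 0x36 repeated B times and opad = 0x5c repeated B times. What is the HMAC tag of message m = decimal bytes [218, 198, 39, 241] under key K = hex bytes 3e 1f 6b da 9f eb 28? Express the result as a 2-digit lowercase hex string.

Key hex bytes 3e 1f 6b da 9f eb 28 is exactly B = 7 bytes: K' = 3e 1f 6b da 9f eb 28.
K' ⊕ ipad = 08 29 5d ec a9 dd 1e.  K' ⊕ opad = 62 43 37 86 c3 b7 74.
Inner input = (K'⊕ipad) ∥ m = 08 29 5d ec a9 dd 1e ∥ da c6 27 f1.
Inner hash: sum = 8+41+93+236+169+221+30+218+198+39+241 = 1494; mod 256 = 214 → d6.
Outer input = (K'⊕opad) ∥ inner = 62 43 37 86 c3 b7 74 ∥ d6.
Outer hash (tag): sum = 98+67+55+134+195+183+116+214 = 1062; mod 256 = 38 → 26.

26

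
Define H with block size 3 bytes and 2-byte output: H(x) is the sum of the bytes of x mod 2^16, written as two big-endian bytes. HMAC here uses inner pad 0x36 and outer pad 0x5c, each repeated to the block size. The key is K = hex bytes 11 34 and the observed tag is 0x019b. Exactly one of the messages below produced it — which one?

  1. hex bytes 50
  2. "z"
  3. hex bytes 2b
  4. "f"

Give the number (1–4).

3

Key hex bytes 11 34 is 2 bytes ≤ B = 3; zero-pad to 3 bytes: K' = 11 34 00.
K' ⊕ ipad = 27 02 36; K' ⊕ opad = 4d 68 5c.
m1: inner = H(27 02 36 50) = 00 af; tag = H(4d 68 5c 00 af) = 01c0
m2: inner = H(27 02 36 7a) = 00 d9; tag = H(4d 68 5c 00 d9) = 01ea
m3: inner = H(27 02 36 2b) = 00 8a; tag = H(4d 68 5c 00 8a) = 019b ← matches
m4: inner = H(27 02 36 66) = 00 c5; tag = H(4d 68 5c 00 c5) = 01d6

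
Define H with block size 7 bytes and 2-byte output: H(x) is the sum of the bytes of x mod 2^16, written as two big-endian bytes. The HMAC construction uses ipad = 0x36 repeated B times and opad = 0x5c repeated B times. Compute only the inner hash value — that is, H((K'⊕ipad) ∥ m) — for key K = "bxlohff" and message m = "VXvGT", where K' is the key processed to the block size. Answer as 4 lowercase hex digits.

0412

Key "bxlohff" = 62 78 6c 6f 68 66 66 is exactly B = 7 bytes: K' = 62 78 6c 6f 68 66 66.
K' ⊕ ipad = 54 4e 5a 59 5e 50 50.
Inner input = 54 4e 5a 59 5e 50 50 ∥ 56 58 76 47 54.
Inner hash: sum = 84+78+90+89+94+80+80+86+88+118+71+84 = 1042 → 04 12.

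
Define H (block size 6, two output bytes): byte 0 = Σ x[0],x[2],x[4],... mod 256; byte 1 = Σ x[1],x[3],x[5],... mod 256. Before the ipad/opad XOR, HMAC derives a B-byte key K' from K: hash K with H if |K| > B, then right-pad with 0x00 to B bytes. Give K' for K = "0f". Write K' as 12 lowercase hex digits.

Key "0f" = 30 66 is 2 bytes ≤ B = 6; zero-pad to 6 bytes: K' = 30 66 00 00 00 00.

306600000000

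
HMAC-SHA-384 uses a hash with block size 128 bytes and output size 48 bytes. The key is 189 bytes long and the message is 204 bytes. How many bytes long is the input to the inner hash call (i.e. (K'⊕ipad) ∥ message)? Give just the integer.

332

Key is 189 > 128 bytes, so it is hashed to 48 bytes then zero-padded to 128: |K'| = 128.
Inner input = (K'⊕ipad) ∥ m → 128 + 204 = 332 bytes.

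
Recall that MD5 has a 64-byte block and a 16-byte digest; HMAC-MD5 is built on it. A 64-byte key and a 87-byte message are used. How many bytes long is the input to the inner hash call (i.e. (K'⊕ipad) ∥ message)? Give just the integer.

Key is 64 ≤ 64 bytes, zero-padded: |K'| = 64.
Inner input = (K'⊕ipad) ∥ m → 64 + 87 = 151 bytes.

151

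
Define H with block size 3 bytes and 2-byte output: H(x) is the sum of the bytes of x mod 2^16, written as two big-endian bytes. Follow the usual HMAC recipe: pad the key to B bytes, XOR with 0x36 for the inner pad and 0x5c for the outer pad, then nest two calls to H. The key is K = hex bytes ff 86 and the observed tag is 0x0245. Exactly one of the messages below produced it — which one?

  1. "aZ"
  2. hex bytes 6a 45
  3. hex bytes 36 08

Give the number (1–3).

Key hex bytes ff 86 is 2 bytes ≤ B = 3; zero-pad to 3 bytes: K' = ff 86 00.
K' ⊕ ipad = c9 b0 36; K' ⊕ opad = a3 da 5c.
m1: inner = H(c9 b0 36 61 5a) = 02 6a; tag = H(a3 da 5c 02 6a) = 0245 ← matches
m2: inner = H(c9 b0 36 6a 45) = 02 5e; tag = H(a3 da 5c 02 5e) = 0239
m3: inner = H(c9 b0 36 36 08) = 01 ed; tag = H(a3 da 5c 01 ed) = 02c7

1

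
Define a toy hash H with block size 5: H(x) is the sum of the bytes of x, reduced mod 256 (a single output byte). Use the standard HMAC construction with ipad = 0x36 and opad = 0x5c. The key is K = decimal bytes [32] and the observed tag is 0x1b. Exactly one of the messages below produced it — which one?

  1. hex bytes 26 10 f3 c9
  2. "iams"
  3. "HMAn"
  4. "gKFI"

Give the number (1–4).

4

Key decimal bytes [32] = 20 is 1 byte ≤ B = 5; zero-pad to 5 bytes: K' = 20 00 00 00 00.
K' ⊕ ipad = 16 36 36 36 36; K' ⊕ opad = 7c 5c 5c 5c 5c.
m1: inner = H(16 36 36 36 36 26 10 f3 c9) = e0; tag = H(7c 5c 5c 5c 5c e0) = cc
m2: inner = H(16 36 36 36 36 69 61 6d 73) = 98; tag = H(7c 5c 5c 5c 5c 98) = 84
m3: inner = H(16 36 36 36 36 48 4d 41 6e) = 32; tag = H(7c 5c 5c 5c 5c 32) = 1e
m4: inner = H(16 36 36 36 36 67 4b 46 49) = 2f; tag = H(7c 5c 5c 5c 5c 2f) = 1b ← matches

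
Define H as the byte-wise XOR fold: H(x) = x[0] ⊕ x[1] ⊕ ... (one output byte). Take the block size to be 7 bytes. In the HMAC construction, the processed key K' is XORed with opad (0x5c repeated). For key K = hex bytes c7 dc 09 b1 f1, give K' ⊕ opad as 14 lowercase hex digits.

Key hex bytes c7 dc 09 b1 f1 is 5 bytes ≤ B = 7; zero-pad to 7 bytes: K' = c7 dc 09 b1 f1 00 00.
XOR each byte with 0x5c: c7⊕5c=9b, dc⊕5c=80, 09⊕5c=55, b1⊕5c=ed, f1⊕5c=ad, 00⊕5c=5c, 00⊕5c=5c.

9b8055edad5c5c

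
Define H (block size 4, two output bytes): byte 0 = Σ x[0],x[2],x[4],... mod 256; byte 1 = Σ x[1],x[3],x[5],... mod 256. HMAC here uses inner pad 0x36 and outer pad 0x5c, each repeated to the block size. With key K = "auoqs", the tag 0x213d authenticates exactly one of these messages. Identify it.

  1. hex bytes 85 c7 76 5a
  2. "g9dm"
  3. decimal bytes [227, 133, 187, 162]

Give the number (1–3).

Key "auoqs" = 61 75 6f 71 73 is 5 bytes > B = 4, so hash it first: H(key) = 43 e6, then zero-pad to 4 bytes: K' = 43 e6 00 00.
K' ⊕ ipad = 75 d0 36 36; K' ⊕ opad = 1f ba 5c 5c.
m1: inner = H(75 d0 36 36 85 c7 76 5a) = a6 27; tag = H(1f ba 5c 5c a6 27) = 213d ← matches
m2: inner = H(75 d0 36 36 67 39 64 6d) = 76 ac; tag = H(1f ba 5c 5c 76 ac) = f1c2
m3: inner = H(75 d0 36 36 e3 85 bb a2) = 49 2d; tag = H(1f ba 5c 5c 49 2d) = c443

1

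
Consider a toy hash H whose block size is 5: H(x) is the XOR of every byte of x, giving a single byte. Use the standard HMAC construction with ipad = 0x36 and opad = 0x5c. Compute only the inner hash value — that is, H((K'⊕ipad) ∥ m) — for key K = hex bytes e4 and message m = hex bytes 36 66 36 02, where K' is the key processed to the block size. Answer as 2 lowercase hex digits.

Key hex bytes e4 is 1 byte ≤ B = 5; zero-pad to 5 bytes: K' = e4 00 00 00 00.
K' ⊕ ipad = d2 36 36 36 36.
Inner input = d2 36 36 36 36 ∥ 36 66 36 02.
Inner hash: XOR d2⊕36⊕36⊕36⊕36⊕36⊕66⊕36⊕02 = b6.

b6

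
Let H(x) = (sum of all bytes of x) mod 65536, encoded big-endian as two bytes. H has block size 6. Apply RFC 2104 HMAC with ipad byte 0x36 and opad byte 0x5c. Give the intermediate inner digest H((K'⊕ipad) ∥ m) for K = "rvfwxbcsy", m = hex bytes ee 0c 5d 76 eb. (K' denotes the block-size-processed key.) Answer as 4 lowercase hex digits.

049d

Key "rvfwxbcsy" = 72 76 66 77 78 62 63 73 79 is 9 bytes > B = 6, so hash it first: H(key) = 03 ee, then zero-pad to 6 bytes: K' = 03 ee 00 00 00 00.
K' ⊕ ipad = 35 d8 36 36 36 36.
Inner input = 35 d8 36 36 36 36 ∥ ee 0c 5d 76 eb.
Inner hash: sum = 53+216+54+54+54+54+238+12+93+118+235 = 1181 → 04 9d.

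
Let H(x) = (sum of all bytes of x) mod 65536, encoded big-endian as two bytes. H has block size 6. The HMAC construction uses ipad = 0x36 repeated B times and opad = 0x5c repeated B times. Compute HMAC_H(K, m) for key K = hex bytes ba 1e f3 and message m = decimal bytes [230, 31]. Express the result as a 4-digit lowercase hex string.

030e

Key hex bytes ba 1e f3 is 3 bytes ≤ B = 6; zero-pad to 6 bytes: K' = ba 1e f3 00 00 00.
K' ⊕ ipad = 8c 28 c5 36 36 36.  K' ⊕ opad = e6 42 af 5c 5c 5c.
Inner input = (K'⊕ipad) ∥ m = 8c 28 c5 36 36 36 ∥ e6 1f.
Inner hash: sum = 140+40+197+54+54+54+230+31 = 800 → 03 20.
Outer input = (K'⊕opad) ∥ inner = e6 42 af 5c 5c 5c ∥ 03 20.
Outer hash (tag): sum = 230+66+175+92+92+92+3+32 = 782 → 03 0e.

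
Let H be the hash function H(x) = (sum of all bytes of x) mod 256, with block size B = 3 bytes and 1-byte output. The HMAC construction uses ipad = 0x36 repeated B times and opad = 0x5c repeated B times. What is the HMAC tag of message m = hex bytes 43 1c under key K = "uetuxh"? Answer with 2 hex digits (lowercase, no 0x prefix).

17

Key "uetuxh" = 75 65 74 75 78 68 is 6 bytes > B = 3, so hash it first: H(key) = a3, then zero-pad to 3 bytes: K' = a3 00 00.
K' ⊕ ipad = 95 36 36.  K' ⊕ opad = ff 5c 5c.
Inner input = (K'⊕ipad) ∥ m = 95 36 36 ∥ 43 1c.
Inner hash: sum = 149+54+54+67+28 = 352; mod 256 = 96 → 60.
Outer input = (K'⊕opad) ∥ inner = ff 5c 5c ∥ 60.
Outer hash (tag): sum = 255+92+92+96 = 535; mod 256 = 23 → 17.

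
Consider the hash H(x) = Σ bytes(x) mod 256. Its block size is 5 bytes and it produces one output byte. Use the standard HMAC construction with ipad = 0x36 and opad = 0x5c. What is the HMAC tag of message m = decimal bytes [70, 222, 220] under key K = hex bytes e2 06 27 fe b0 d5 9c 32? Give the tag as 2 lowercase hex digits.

Key hex bytes e2 06 27 fe b0 d5 9c 32 is 8 bytes > B = 5, so hash it first: H(key) = 60, then zero-pad to 5 bytes: K' = 60 00 00 00 00.
K' ⊕ ipad = 56 36 36 36 36.  K' ⊕ opad = 3c 5c 5c 5c 5c.
Inner input = (K'⊕ipad) ∥ m = 56 36 36 36 36 ∥ 46 de dc.
Inner hash: sum = 86+54+54+54+54+70+222+220 = 814; mod 256 = 46 → 2e.
Outer input = (K'⊕opad) ∥ inner = 3c 5c 5c 5c 5c ∥ 2e.
Outer hash (tag): sum = 60+92+92+92+92+46 = 474; mod 256 = 218 → da.

da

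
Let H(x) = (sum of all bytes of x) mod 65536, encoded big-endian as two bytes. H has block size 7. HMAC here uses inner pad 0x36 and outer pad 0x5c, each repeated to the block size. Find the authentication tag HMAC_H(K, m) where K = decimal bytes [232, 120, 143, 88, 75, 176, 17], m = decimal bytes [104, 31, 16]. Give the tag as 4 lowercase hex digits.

0317

Key decimal bytes [232, 120, 143, 88, 75, 176, 17] = e8 78 8f 58 4b b0 11 is exactly B = 7 bytes: K' = e8 78 8f 58 4b b0 11.
K' ⊕ ipad = de 4e b9 6e 7d 86 27.  K' ⊕ opad = b4 24 d3 04 17 ec 4d.
Inner input = (K'⊕ipad) ∥ m = de 4e b9 6e 7d 86 27 ∥ 68 1f 10.
Inner hash: sum = 222+78+185+110+125+134+39+104+31+16 = 1044 → 04 14.
Outer input = (K'⊕opad) ∥ inner = b4 24 d3 04 17 ec 4d ∥ 04 14.
Outer hash (tag): sum = 180+36+211+4+23+236+77+4+20 = 791 → 03 17.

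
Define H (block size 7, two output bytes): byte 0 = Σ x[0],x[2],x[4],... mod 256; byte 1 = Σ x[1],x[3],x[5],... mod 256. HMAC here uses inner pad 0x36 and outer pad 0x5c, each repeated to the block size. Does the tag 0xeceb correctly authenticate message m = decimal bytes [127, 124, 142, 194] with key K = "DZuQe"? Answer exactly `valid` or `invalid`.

valid

Key "DZuQe" = 44 5a 75 51 65 is 5 bytes ≤ B = 7; zero-pad to 7 bytes: K' = 44 5a 75 51 65 00 00.
K' ⊕ ipad = 72 6c 43 67 53 36 36; K' ⊕ opad = 18 06 29 0d 39 5c 5c.
Inner hash: even-index sum = 636 mod 256 = 124; odd-index sum = 534 mod 256 = 22 → 7c 16.
Outer hash (recomputed tag): even-index sum = 236 mod 256 = 236; odd-index sum = 235 mod 256 = 235 → ec eb.
Recomputed tag = eceb; claimed = eceb → match.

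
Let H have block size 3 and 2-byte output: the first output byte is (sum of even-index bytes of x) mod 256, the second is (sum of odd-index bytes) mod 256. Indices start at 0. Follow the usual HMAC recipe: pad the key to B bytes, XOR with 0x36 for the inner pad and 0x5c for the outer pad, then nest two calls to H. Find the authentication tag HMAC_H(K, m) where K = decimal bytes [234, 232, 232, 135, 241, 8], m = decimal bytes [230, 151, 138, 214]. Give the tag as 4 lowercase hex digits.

acc3

Key decimal bytes [234, 232, 232, 135, 241, 8] = ea e8 e8 87 f1 08 is 6 bytes > B = 3, so hash it first: H(key) = c3 77, then zero-pad to 3 bytes: K' = c3 77 00.
K' ⊕ ipad = f5 41 36.  K' ⊕ opad = 9f 2b 5c.
Inner input = (K'⊕ipad) ∥ m = f5 41 36 ∥ e6 97 8a d6.
Inner hash: even-index sum = 664 mod 256 = 152; odd-index sum = 433 mod 256 = 177 → 98 b1.
Outer input = (K'⊕opad) ∥ inner = 9f 2b 5c ∥ 98 b1.
Outer hash (tag): even-index sum = 428 mod 256 = 172; odd-index sum = 195 mod 256 = 195 → ac c3.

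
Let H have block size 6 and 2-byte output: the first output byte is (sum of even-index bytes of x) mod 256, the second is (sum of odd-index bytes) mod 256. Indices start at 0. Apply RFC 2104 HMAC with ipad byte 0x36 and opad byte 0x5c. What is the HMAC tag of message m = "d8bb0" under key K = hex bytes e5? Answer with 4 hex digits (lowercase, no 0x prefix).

a650

Key hex bytes e5 is 1 byte ≤ B = 6; zero-pad to 6 bytes: K' = e5 00 00 00 00 00.
K' ⊕ ipad = d3 36 36 36 36 36.  K' ⊕ opad = b9 5c 5c 5c 5c 5c.
Inner input = (K'⊕ipad) ∥ m = d3 36 36 36 36 36 ∥ 64 38 62 62 30.
Inner hash: even-index sum = 565 mod 256 = 53; odd-index sum = 316 mod 256 = 60 → 35 3c.
Outer input = (K'⊕opad) ∥ inner = b9 5c 5c 5c 5c 5c ∥ 35 3c.
Outer hash (tag): even-index sum = 422 mod 256 = 166; odd-index sum = 336 mod 256 = 80 → a6 50.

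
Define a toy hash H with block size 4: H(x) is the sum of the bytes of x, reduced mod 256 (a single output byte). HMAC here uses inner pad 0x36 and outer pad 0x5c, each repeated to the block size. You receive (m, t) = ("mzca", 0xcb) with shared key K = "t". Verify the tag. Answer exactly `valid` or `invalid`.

valid

Key "t" = 74 is 1 byte ≤ B = 4; zero-pad to 4 bytes: K' = 74 00 00 00.
K' ⊕ ipad = 42 36 36 36; K' ⊕ opad = 28 5c 5c 5c.
Inner hash: sum = 66+54+54+54+109+122+99+97 = 655; mod 256 = 143 → 8f.
Outer hash (recomputed tag): sum = 40+92+92+92+143 = 459; mod 256 = 203 → cb.
Recomputed tag = cb; claimed = cb → match.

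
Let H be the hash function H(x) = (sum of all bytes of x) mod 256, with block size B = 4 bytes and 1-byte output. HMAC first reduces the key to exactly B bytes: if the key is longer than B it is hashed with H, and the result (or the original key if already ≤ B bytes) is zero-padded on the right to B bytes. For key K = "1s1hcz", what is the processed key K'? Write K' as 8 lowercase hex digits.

|K| = 6 > B = 4, so first hash the key.
H(K): sum = 49+115+49+104+99+122 = 538; mod 256 = 26 → 1a.
Zero-pad H(K) = 1a to 4 bytes: K' = 1a 00 00 00.

1a000000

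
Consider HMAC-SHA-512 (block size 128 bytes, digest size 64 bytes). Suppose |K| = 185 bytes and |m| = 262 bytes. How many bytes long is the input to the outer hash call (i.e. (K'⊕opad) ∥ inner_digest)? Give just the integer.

192

Key is 185 > 128 bytes, so it is hashed to 64 bytes then zero-padded to 128: |K'| = 128.
Outer input = (K'⊕opad) ∥ H(inner) → 128 + 64 = 192 bytes.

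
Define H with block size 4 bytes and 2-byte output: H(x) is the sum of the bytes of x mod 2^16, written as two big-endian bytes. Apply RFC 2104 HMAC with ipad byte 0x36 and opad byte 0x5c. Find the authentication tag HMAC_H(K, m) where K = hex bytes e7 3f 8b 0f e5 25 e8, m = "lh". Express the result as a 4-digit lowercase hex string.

Key hex bytes e7 3f 8b 0f e5 25 e8 is 7 bytes > B = 4, so hash it first: H(key) = 03 b2, then zero-pad to 4 bytes: K' = 03 b2 00 00.
K' ⊕ ipad = 35 84 36 36.  K' ⊕ opad = 5f ee 5c 5c.
Inner input = (K'⊕ipad) ∥ m = 35 84 36 36 ∥ 6c 68.
Inner hash: sum = 53+132+54+54+108+104 = 505 → 01 f9.
Outer input = (K'⊕opad) ∥ inner = 5f ee 5c 5c ∥ 01 f9.
Outer hash (tag): sum = 95+238+92+92+1+249 = 767 → 02 ff.

02ff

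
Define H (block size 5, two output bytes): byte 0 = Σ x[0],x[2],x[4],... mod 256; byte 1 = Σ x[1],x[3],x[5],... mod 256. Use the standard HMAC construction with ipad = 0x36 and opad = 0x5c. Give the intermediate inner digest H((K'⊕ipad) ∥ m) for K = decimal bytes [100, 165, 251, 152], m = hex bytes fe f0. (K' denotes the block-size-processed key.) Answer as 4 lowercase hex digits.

Key decimal bytes [100, 165, 251, 152] = 64 a5 fb 98 is 4 bytes ≤ B = 5; zero-pad to 5 bytes: K' = 64 a5 fb 98 00.
K' ⊕ ipad = 52 93 cd ae 36.
Inner input = 52 93 cd ae 36 ∥ fe f0.
Inner hash: even-index sum = 581 mod 256 = 69; odd-index sum = 575 mod 256 = 63 → 45 3f.

453f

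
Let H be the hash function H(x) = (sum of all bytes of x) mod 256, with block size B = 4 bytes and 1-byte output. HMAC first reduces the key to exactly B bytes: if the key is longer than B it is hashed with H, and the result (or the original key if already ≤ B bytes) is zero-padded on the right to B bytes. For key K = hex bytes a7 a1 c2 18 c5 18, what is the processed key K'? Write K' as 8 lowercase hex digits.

|K| = 6 > B = 4, so first hash the key.
H(K): sum = 167+161+194+24+197+24 = 767; mod 256 = 255 → ff.
Zero-pad H(K) = ff to 4 bytes: K' = ff 00 00 00.

ff000000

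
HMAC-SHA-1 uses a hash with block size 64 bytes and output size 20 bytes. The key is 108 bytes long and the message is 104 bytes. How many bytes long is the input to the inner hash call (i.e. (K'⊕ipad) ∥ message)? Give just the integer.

168

Key is 108 > 64 bytes, so it is hashed to 20 bytes then zero-padded to 64: |K'| = 64.
Inner input = (K'⊕ipad) ∥ m → 64 + 104 = 168 bytes.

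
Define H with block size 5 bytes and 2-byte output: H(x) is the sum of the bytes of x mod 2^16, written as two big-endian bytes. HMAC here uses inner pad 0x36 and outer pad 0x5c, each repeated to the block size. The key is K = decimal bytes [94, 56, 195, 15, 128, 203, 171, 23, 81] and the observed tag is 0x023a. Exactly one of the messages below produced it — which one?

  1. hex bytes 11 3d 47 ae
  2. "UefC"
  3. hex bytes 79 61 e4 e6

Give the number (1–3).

2

Key decimal bytes [94, 56, 195, 15, 128, 203, 171, 23, 81] = 5e 38 c3 0f 80 cb ab 17 51 is 9 bytes > B = 5, so hash it first: H(key) = 03 c6, then zero-pad to 5 bytes: K' = 03 c6 00 00 00.
K' ⊕ ipad = 35 f0 36 36 36; K' ⊕ opad = 5f 9a 5c 5c 5c.
m1: inner = H(35 f0 36 36 36 11 3d 47 ae) = 03 0a; tag = H(5f 9a 5c 5c 5c 03 0a) = 021a
m2: inner = H(35 f0 36 36 36 55 65 66 43) = 03 2a; tag = H(5f 9a 5c 5c 5c 03 2a) = 023a ← matches
m3: inner = H(35 f0 36 36 36 79 61 e4 e6) = 04 6b; tag = H(5f 9a 5c 5c 5c 04 6b) = 027c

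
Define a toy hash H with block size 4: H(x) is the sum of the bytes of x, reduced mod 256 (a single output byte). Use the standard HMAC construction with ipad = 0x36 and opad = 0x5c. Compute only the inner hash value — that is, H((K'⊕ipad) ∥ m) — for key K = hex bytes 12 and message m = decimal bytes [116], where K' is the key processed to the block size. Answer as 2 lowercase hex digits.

3a

Key hex bytes 12 is 1 byte ≤ B = 4; zero-pad to 4 bytes: K' = 12 00 00 00.
K' ⊕ ipad = 24 36 36 36.
Inner input = 24 36 36 36 ∥ 74.
Inner hash: sum = 36+54+54+54+116 = 314; mod 256 = 58 → 3a.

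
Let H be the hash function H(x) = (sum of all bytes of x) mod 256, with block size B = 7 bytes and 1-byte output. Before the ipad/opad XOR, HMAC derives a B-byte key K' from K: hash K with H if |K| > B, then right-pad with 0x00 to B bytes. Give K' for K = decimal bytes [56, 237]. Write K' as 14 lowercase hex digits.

Key decimal bytes [56, 237] = 38 ed is 2 bytes ≤ B = 7; zero-pad to 7 bytes: K' = 38 ed 00 00 00 00 00.

38ed0000000000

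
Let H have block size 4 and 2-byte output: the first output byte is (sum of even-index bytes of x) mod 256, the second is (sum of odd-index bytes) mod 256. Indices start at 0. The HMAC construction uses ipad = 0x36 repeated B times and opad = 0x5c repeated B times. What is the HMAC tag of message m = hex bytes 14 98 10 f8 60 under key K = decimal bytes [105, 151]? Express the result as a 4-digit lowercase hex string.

aa8e

Key decimal bytes [105, 151] = 69 97 is 2 bytes ≤ B = 4; zero-pad to 4 bytes: K' = 69 97 00 00.
K' ⊕ ipad = 5f a1 36 36.  K' ⊕ opad = 35 cb 5c 5c.
Inner input = (K'⊕ipad) ∥ m = 5f a1 36 36 ∥ 14 98 10 f8 60.
Inner hash: even-index sum = 281 mod 256 = 25; odd-index sum = 615 mod 256 = 103 → 19 67.
Outer input = (K'⊕opad) ∥ inner = 35 cb 5c 5c ∥ 19 67.
Outer hash (tag): even-index sum = 170 mod 256 = 170; odd-index sum = 398 mod 256 = 142 → aa 8e.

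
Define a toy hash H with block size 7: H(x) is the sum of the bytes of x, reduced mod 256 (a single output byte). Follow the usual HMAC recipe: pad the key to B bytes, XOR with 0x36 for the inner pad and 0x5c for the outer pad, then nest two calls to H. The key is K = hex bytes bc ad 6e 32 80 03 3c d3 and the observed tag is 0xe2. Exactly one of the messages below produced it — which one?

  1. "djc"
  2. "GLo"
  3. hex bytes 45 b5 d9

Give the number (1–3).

2

Key hex bytes bc ad 6e 32 80 03 3c d3 is 8 bytes > B = 7, so hash it first: H(key) = 9b, then zero-pad to 7 bytes: K' = 9b 00 00 00 00 00 00.
K' ⊕ ipad = ad 36 36 36 36 36 36; K' ⊕ opad = c7 5c 5c 5c 5c 5c 5c.
m1: inner = H(ad 36 36 36 36 36 36 64 6a 63) = 22; tag = H(c7 5c 5c 5c 5c 5c 5c 22) = 11
m2: inner = H(ad 36 36 36 36 36 36 47 4c 6f) = f3; tag = H(c7 5c 5c 5c 5c 5c 5c f3) = e2 ← matches
m3: inner = H(ad 36 36 36 36 36 36 45 b5 d9) = c4; tag = H(c7 5c 5c 5c 5c 5c 5c c4) = b3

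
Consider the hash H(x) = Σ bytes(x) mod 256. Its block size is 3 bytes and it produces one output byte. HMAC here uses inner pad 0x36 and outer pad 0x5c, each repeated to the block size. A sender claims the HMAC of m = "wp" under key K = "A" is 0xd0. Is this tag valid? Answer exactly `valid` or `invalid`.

Key "A" = 41 is 1 byte ≤ B = 3; zero-pad to 3 bytes: K' = 41 00 00.
K' ⊕ ipad = 77 36 36; K' ⊕ opad = 1d 5c 5c.
Inner hash: sum = 119+54+54+119+112 = 458; mod 256 = 202 → ca.
Outer hash (recomputed tag): sum = 29+92+92+202 = 415; mod 256 = 159 → 9f.
Recomputed tag = 9f; claimed = d0 → mismatch.

invalid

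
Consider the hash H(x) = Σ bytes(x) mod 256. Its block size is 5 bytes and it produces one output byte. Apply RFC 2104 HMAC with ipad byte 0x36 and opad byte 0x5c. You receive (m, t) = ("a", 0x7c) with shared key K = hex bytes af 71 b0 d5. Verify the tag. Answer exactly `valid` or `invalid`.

invalid

Key hex bytes af 71 b0 d5 is 4 bytes ≤ B = 5; zero-pad to 5 bytes: K' = af 71 b0 d5 00.
K' ⊕ ipad = 99 47 86 e3 36; K' ⊕ opad = f3 2d ec 89 5c.
Inner hash: sum = 153+71+134+227+54+97 = 736; mod 256 = 224 → e0.
Outer hash (recomputed tag): sum = 243+45+236+137+92+224 = 977; mod 256 = 209 → d1.
Recomputed tag = d1; claimed = 7c → mismatch.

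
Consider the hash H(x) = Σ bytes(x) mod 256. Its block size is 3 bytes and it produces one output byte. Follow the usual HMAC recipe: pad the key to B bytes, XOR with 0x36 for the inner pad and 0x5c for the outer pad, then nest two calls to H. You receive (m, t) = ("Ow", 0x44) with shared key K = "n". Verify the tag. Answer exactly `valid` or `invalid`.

Key "n" = 6e is 1 byte ≤ B = 3; zero-pad to 3 bytes: K' = 6e 00 00.
K' ⊕ ipad = 58 36 36; K' ⊕ opad = 32 5c 5c.
Inner hash: sum = 88+54+54+79+119 = 394; mod 256 = 138 → 8a.
Outer hash (recomputed tag): sum = 50+92+92+138 = 372; mod 256 = 116 → 74.
Recomputed tag = 74; claimed = 44 → mismatch.

invalid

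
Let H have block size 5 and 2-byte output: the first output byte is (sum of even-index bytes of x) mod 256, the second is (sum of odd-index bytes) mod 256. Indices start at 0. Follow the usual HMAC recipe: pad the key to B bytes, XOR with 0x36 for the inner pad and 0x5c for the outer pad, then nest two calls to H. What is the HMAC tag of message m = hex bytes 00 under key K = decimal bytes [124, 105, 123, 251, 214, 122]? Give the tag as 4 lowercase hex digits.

6745

Key decimal bytes [124, 105, 123, 251, 214, 122] = 7c 69 7b fb d6 7a is 6 bytes > B = 5, so hash it first: H(key) = cd de, then zero-pad to 5 bytes: K' = cd de 00 00 00.
K' ⊕ ipad = fb e8 36 36 36.  K' ⊕ opad = 91 82 5c 5c 5c.
Inner input = (K'⊕ipad) ∥ m = fb e8 36 36 36 ∥ 00.
Inner hash: even-index sum = 359 mod 256 = 103; odd-index sum = 286 mod 256 = 30 → 67 1e.
Outer input = (K'⊕opad) ∥ inner = 91 82 5c 5c 5c ∥ 67 1e.
Outer hash (tag): even-index sum = 359 mod 256 = 103; odd-index sum = 325 mod 256 = 69 → 67 45.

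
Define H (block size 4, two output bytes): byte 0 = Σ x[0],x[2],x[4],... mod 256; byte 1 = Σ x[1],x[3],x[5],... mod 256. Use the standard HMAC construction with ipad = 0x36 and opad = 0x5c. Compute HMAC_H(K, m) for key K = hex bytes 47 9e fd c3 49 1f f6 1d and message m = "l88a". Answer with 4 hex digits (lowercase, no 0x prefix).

Key hex bytes 47 9e fd c3 49 1f f6 1d is 8 bytes > B = 4, so hash it first: H(key) = 83 9d, then zero-pad to 4 bytes: K' = 83 9d 00 00.
K' ⊕ ipad = b5 ab 36 36.  K' ⊕ opad = df c1 5c 5c.
Inner input = (K'⊕ipad) ∥ m = b5 ab 36 36 ∥ 6c 38 38 61.
Inner hash: even-index sum = 399 mod 256 = 143; odd-index sum = 378 mod 256 = 122 → 8f 7a.
Outer input = (K'⊕opad) ∥ inner = df c1 5c 5c ∥ 8f 7a.
Outer hash (tag): even-index sum = 458 mod 256 = 202; odd-index sum = 407 mod 256 = 151 → ca 97.

ca97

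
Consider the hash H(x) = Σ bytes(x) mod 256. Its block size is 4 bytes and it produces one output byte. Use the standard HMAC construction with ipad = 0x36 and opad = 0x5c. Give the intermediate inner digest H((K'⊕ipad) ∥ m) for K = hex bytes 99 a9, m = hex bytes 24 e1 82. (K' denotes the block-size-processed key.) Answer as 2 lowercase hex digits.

Key hex bytes 99 a9 is 2 bytes ≤ B = 4; zero-pad to 4 bytes: K' = 99 a9 00 00.
K' ⊕ ipad = af 9f 36 36.
Inner input = af 9f 36 36 ∥ 24 e1 82.
Inner hash: sum = 175+159+54+54+36+225+130 = 833; mod 256 = 65 → 41.

41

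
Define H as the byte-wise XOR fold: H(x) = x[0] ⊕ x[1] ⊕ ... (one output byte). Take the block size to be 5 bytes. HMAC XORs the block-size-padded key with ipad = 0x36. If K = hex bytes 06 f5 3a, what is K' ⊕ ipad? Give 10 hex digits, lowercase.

30c30c3636

Key hex bytes 06 f5 3a is 3 bytes ≤ B = 5; zero-pad to 5 bytes: K' = 06 f5 3a 00 00.
XOR each byte with 0x36: 06⊕36=30, f5⊕36=c3, 3a⊕36=0c, 00⊕36=36, 00⊕36=36.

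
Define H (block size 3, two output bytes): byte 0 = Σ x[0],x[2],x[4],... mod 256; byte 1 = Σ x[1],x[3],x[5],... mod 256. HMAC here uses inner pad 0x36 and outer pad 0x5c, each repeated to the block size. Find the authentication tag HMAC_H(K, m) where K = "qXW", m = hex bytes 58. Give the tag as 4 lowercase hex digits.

Key "qXW" = 71 58 57 is exactly B = 3 bytes: K' = 71 58 57.
K' ⊕ ipad = 47 6e 61.  K' ⊕ opad = 2d 04 0b.
Inner input = (K'⊕ipad) ∥ m = 47 6e 61 ∥ 58.
Inner hash: even-index sum = 168 mod 256 = 168; odd-index sum = 198 mod 256 = 198 → a8 c6.
Outer input = (K'⊕opad) ∥ inner = 2d 04 0b ∥ a8 c6.
Outer hash (tag): even-index sum = 254 mod 256 = 254; odd-index sum = 172 mod 256 = 172 → fe ac.

feac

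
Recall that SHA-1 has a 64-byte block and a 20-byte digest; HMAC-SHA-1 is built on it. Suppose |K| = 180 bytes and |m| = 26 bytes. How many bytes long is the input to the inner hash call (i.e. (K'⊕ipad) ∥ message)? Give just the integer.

90

Key is 180 > 64 bytes, so it is hashed to 20 bytes then zero-padded to 64: |K'| = 64.
Inner input = (K'⊕ipad) ∥ m → 64 + 26 = 90 bytes.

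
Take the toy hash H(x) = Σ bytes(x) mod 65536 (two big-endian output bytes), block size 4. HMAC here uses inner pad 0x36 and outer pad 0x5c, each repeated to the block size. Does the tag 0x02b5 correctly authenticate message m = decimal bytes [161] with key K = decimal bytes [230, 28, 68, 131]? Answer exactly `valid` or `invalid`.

valid

Key decimal bytes [230, 28, 68, 131] = e6 1c 44 83 is exactly B = 4 bytes: K' = e6 1c 44 83.
K' ⊕ ipad = d0 2a 72 b5; K' ⊕ opad = ba 40 18 df.
Inner hash: sum = 208+42+114+181+161 = 706 → 02 c2.
Outer hash (recomputed tag): sum = 186+64+24+223+2+194 = 693 → 02 b5.
Recomputed tag = 02b5; claimed = 02b5 → match.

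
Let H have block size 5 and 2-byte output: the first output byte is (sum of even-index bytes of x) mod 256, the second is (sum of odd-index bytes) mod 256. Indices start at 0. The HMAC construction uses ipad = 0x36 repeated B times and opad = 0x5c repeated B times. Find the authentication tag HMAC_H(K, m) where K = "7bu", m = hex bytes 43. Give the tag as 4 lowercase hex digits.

bd14

Key "7bu" = 37 62 75 is 3 bytes ≤ B = 5; zero-pad to 5 bytes: K' = 37 62 75 00 00.
K' ⊕ ipad = 01 54 43 36 36.  K' ⊕ opad = 6b 3e 29 5c 5c.
Inner input = (K'⊕ipad) ∥ m = 01 54 43 36 36 ∥ 43.
Inner hash: even-index sum = 122 mod 256 = 122; odd-index sum = 205 mod 256 = 205 → 7a cd.
Outer input = (K'⊕opad) ∥ inner = 6b 3e 29 5c 5c ∥ 7a cd.
Outer hash (tag): even-index sum = 445 mod 256 = 189; odd-index sum = 276 mod 256 = 20 → bd 14.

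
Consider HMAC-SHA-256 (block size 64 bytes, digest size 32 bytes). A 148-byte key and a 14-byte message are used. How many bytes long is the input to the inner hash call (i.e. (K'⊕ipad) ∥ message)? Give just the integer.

78

Key is 148 > 64 bytes, so it is hashed to 32 bytes then zero-padded to 64: |K'| = 64.
Inner input = (K'⊕ipad) ∥ m → 64 + 14 = 78 bytes.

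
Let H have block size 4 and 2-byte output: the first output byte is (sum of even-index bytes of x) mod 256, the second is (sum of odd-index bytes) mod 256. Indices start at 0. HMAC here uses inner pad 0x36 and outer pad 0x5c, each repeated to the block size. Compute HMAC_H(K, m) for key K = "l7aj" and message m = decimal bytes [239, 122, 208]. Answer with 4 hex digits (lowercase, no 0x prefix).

Key "l7aj" = 6c 37 61 6a is exactly B = 4 bytes: K' = 6c 37 61 6a.
K' ⊕ ipad = 5a 01 57 5c.  K' ⊕ opad = 30 6b 3d 36.
Inner input = (K'⊕ipad) ∥ m = 5a 01 57 5c ∥ ef 7a d0.
Inner hash: even-index sum = 624 mod 256 = 112; odd-index sum = 215 mod 256 = 215 → 70 d7.
Outer input = (K'⊕opad) ∥ inner = 30 6b 3d 36 ∥ 70 d7.
Outer hash (tag): even-index sum = 221 mod 256 = 221; odd-index sum = 376 mod 256 = 120 → dd 78.

dd78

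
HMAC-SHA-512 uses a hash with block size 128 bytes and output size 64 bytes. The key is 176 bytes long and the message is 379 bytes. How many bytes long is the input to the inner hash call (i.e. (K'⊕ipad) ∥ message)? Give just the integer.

Key is 176 > 128 bytes, so it is hashed to 64 bytes then zero-padded to 128: |K'| = 128.
Inner input = (K'⊕ipad) ∥ m → 128 + 379 = 507 bytes.

507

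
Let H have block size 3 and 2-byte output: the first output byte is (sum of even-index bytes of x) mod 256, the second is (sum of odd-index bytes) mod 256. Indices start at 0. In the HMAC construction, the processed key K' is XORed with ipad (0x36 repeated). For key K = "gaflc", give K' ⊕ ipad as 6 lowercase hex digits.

06fb36

Key "gaflc" = 67 61 66 6c 63 is 5 bytes > B = 3, so hash it first: H(key) = 30 cd, then zero-pad to 3 bytes: K' = 30 cd 00.
XOR each byte with 0x36: 30⊕36=06, cd⊕36=fb, 00⊕36=36.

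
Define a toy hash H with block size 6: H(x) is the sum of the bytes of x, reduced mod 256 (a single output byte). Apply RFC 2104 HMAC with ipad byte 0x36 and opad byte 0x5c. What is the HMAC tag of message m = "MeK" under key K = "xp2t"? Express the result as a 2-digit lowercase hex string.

Key "xp2t" = 78 70 32 74 is 4 bytes ≤ B = 6; zero-pad to 6 bytes: K' = 78 70 32 74 00 00.
K' ⊕ ipad = 4e 46 04 42 36 36.  K' ⊕ opad = 24 2c 6e 28 5c 5c.
Inner input = (K'⊕ipad) ∥ m = 4e 46 04 42 36 36 ∥ 4d 65 4b.
Inner hash: sum = 78+70+4+66+54+54+77+101+75 = 579; mod 256 = 67 → 43.
Outer input = (K'⊕opad) ∥ inner = 24 2c 6e 28 5c 5c ∥ 43.
Outer hash (tag): sum = 36+44+110+40+92+92+67 = 481; mod 256 = 225 → e1.

e1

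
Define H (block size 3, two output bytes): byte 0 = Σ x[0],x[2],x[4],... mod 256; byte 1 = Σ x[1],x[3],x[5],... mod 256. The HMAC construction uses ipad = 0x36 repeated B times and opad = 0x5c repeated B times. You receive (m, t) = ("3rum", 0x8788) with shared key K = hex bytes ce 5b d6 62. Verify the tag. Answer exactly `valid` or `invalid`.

Key hex bytes ce 5b d6 62 is 4 bytes > B = 3, so hash it first: H(key) = a4 bd, then zero-pad to 3 bytes: K' = a4 bd 00.
K' ⊕ ipad = 92 8b 36; K' ⊕ opad = f8 e1 5c.
Inner hash: even-index sum = 423 mod 256 = 167; odd-index sum = 307 mod 256 = 51 → a7 33.
Outer hash (recomputed tag): even-index sum = 391 mod 256 = 135; odd-index sum = 392 mod 256 = 136 → 87 88.
Recomputed tag = 8788; claimed = 8788 → match.

valid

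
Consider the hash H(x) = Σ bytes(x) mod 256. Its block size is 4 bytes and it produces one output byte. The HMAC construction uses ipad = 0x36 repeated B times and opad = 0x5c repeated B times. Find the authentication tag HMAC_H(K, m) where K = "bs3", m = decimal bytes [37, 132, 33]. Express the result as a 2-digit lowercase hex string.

Key "bs3" = 62 73 33 is 3 bytes ≤ B = 4; zero-pad to 4 bytes: K' = 62 73 33 00.
K' ⊕ ipad = 54 45 05 36.  K' ⊕ opad = 3e 2f 6f 5c.
Inner input = (K'⊕ipad) ∥ m = 54 45 05 36 ∥ 25 84 21.
Inner hash: sum = 84+69+5+54+37+132+33 = 414; mod 256 = 158 → 9e.
Outer input = (K'⊕opad) ∥ inner = 3e 2f 6f 5c ∥ 9e.
Outer hash (tag): sum = 62+47+111+92+158 = 470; mod 256 = 214 → d6.

d6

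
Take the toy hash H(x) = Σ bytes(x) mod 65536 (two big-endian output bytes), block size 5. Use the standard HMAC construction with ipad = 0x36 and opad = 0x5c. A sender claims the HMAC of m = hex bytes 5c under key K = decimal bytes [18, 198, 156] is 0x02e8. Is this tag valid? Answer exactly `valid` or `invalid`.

Key decimal bytes [18, 198, 156] = 12 c6 9c is 3 bytes ≤ B = 5; zero-pad to 5 bytes: K' = 12 c6 9c 00 00.
K' ⊕ ipad = 24 f0 aa 36 36; K' ⊕ opad = 4e 9a c0 5c 5c.
Inner hash: sum = 36+240+170+54+54+92 = 646 → 02 86.
Outer hash (recomputed tag): sum = 78+154+192+92+92+2+134 = 744 → 02 e8.
Recomputed tag = 02e8; claimed = 02e8 → match.

valid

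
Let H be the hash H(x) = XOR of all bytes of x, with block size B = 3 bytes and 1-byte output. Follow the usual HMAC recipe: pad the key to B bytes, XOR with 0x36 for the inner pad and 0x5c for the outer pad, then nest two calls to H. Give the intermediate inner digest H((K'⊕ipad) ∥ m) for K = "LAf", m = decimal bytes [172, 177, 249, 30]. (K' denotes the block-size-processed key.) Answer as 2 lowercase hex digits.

a7

Key "LAf" = 4c 41 66 is exactly B = 3 bytes: K' = 4c 41 66.
K' ⊕ ipad = 7a 77 50.
Inner input = 7a 77 50 ∥ ac b1 f9 1e.
Inner hash: XOR 7a⊕77⊕50⊕ac⊕b1⊕f9⊕1e = a7.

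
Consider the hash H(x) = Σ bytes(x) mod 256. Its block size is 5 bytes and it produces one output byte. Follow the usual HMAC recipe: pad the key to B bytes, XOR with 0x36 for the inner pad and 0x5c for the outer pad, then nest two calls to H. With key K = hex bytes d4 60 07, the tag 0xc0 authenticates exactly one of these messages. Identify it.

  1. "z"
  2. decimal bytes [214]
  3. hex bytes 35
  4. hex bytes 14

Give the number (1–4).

4

Key hex bytes d4 60 07 is 3 bytes ≤ B = 5; zero-pad to 5 bytes: K' = d4 60 07 00 00.
K' ⊕ ipad = e2 56 31 36 36; K' ⊕ opad = 88 3c 5b 5c 5c.
m1: inner = H(e2 56 31 36 36 7a) = 4f; tag = H(88 3c 5b 5c 5c 4f) = 26
m2: inner = H(e2 56 31 36 36 d6) = ab; tag = H(88 3c 5b 5c 5c ab) = 82
m3: inner = H(e2 56 31 36 36 35) = 0a; tag = H(88 3c 5b 5c 5c 0a) = e1
m4: inner = H(e2 56 31 36 36 14) = e9; tag = H(88 3c 5b 5c 5c e9) = c0 ← matches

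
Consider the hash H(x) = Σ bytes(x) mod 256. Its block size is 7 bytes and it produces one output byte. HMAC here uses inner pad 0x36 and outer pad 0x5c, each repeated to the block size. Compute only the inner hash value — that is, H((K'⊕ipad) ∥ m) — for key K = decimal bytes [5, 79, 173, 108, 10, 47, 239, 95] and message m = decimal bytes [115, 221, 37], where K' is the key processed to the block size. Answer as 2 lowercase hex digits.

7b

Key decimal bytes [5, 79, 173, 108, 10, 47, 239, 95] = 05 4f ad 6c 0a 2f ef 5f is 8 bytes > B = 7, so hash it first: H(key) = f4, then zero-pad to 7 bytes: K' = f4 00 00 00 00 00 00.
K' ⊕ ipad = c2 36 36 36 36 36 36.
Inner input = c2 36 36 36 36 36 36 ∥ 73 dd 25.
Inner hash: sum = 194+54+54+54+54+54+54+115+221+37 = 891; mod 256 = 123 → 7b.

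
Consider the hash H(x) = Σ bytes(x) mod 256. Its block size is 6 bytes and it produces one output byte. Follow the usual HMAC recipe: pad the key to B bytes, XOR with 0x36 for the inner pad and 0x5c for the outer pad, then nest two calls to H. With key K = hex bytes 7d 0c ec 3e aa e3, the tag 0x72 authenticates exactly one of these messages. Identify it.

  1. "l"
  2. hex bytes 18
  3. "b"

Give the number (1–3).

Key hex bytes 7d 0c ec 3e aa e3 is exactly B = 6 bytes: K' = 7d 0c ec 3e aa e3.
K' ⊕ ipad = 4b 3a da 08 9c d5; K' ⊕ opad = 21 50 b0 62 f6 bf.
m1: inner = H(4b 3a da 08 9c d5 6c) = 44; tag = H(21 50 b0 62 f6 bf 44) = 7c
m2: inner = H(4b 3a da 08 9c d5 18) = f0; tag = H(21 50 b0 62 f6 bf f0) = 28
m3: inner = H(4b 3a da 08 9c d5 62) = 3a; tag = H(21 50 b0 62 f6 bf 3a) = 72 ← matches

3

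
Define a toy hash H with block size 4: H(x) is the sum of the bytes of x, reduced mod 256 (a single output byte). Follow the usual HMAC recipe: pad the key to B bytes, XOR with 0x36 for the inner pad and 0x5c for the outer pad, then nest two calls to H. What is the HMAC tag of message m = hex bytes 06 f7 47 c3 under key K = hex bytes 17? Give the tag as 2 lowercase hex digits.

29

Key hex bytes 17 is 1 byte ≤ B = 4; zero-pad to 4 bytes: K' = 17 00 00 00.
K' ⊕ ipad = 21 36 36 36.  K' ⊕ opad = 4b 5c 5c 5c.
Inner input = (K'⊕ipad) ∥ m = 21 36 36 36 ∥ 06 f7 47 c3.
Inner hash: sum = 33+54+54+54+6+247+71+195 = 714; mod 256 = 202 → ca.
Outer input = (K'⊕opad) ∥ inner = 4b 5c 5c 5c ∥ ca.
Outer hash (tag): sum = 75+92+92+92+202 = 553; mod 256 = 41 → 29.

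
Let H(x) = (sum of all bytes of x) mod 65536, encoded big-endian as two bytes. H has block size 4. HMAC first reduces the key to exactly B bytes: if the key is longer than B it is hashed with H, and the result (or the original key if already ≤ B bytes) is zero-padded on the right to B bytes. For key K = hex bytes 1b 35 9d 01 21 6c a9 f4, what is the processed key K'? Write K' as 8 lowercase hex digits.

|K| = 8 > B = 4, so first hash the key.
H(K): sum = 27+53+157+1+33+108+169+244 = 792 → 03 18.
Zero-pad H(K) = 03 18 to 4 bytes: K' = 03 18 00 00.

03180000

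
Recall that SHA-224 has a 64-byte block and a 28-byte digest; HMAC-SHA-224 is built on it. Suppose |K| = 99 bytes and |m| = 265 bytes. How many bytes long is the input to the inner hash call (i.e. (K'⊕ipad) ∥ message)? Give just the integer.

Key is 99 > 64 bytes, so it is hashed to 28 bytes then zero-padded to 64: |K'| = 64.
Inner input = (K'⊕ipad) ∥ m → 64 + 265 = 329 bytes.

329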